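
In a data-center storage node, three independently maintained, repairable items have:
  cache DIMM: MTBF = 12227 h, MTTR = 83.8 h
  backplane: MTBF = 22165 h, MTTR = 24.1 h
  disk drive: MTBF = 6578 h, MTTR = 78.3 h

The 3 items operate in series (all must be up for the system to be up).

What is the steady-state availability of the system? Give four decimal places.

A(cache DIMM) = MTBF/(MTBF+MTTR) = 12227/(12227+83.8) = 0.993193
A(backplane) = MTBF/(MTBF+MTTR) = 22165/(22165+24.1) = 0.998914
A(disk drive) = MTBF/(MTBF+MTTR) = 6578/(6578+78.3) = 0.988237
Series availability: 0.993193 × 0.998914 × 0.988237 = 0.9804

0.9804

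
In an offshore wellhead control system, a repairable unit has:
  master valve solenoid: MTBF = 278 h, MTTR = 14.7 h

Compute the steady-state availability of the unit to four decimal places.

0.9498

A(master valve solenoid) = MTBF/(MTBF+MTTR) = 278/(278+14.7) = 0.9498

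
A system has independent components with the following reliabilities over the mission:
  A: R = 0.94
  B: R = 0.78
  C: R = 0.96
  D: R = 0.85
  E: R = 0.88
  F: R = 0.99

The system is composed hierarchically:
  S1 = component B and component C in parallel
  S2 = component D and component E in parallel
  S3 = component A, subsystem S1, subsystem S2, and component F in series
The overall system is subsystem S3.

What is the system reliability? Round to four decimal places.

0.9058

Parallel (B and C): 1 − (1 − 0.780000)(1 − 0.960000) = 0.991200
Parallel (D and E): 1 − (1 − 0.850000)(1 − 0.880000) = 0.982000
Series (A, [0.991200], [0.982000], and F): 0.940000 × 0.991200 × 0.982000 × 0.990000 = 0.9058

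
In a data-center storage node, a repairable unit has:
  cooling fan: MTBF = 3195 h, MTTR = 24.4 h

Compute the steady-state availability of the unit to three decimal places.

A(cooling fan) = MTBF/(MTBF+MTTR) = 3195/(3195+24.4) = 0.992

0.992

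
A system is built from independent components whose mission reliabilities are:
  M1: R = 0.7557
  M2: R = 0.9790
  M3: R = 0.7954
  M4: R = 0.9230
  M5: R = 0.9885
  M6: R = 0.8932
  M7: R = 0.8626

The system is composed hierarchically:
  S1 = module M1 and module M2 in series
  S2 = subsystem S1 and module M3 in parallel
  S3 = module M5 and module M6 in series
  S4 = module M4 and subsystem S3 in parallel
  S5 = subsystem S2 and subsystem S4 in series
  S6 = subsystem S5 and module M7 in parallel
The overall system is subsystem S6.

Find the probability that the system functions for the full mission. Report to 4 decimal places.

Series (M1 and M2): 0.755700 × 0.979000 = 0.739830
Parallel ([0.739830] and M3): 1 − (1 − 0.739830)(1 − 0.795400) = 0.946769
Series (M5 and M6): 0.988500 × 0.893200 = 0.882928
Parallel (M4 and [0.882928]): 1 − (1 − 0.923000)(1 − 0.882928) = 0.990985
Series ([0.946769] and [0.990985]): 0.946769 × 0.990985 = 0.938234
Parallel ([0.938234] and M7): 1 − (1 − 0.938234)(1 − 0.862600) = 0.9915

0.9915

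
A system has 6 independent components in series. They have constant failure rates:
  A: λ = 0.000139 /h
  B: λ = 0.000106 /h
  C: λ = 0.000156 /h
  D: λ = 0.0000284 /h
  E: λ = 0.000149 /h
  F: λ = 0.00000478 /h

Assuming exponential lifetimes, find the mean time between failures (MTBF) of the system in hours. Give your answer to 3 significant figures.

Series of exponential components: λ_sys = Σ λ_i
λ_sys = 0.000139 + 0.000106 + 0.000156 + 0.0000284 + 0.000149 + 0.00000478 = 5.8318e-04 /h
MTBF = 1 / λ_sys = 1710 h

1710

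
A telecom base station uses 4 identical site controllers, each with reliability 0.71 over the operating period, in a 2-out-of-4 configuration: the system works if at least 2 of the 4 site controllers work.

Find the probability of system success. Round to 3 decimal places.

R = Σ_{i=2}^{4} C(4,i) p^i (1−p)^{4−i} with p = 0.71
C(4,2)·0.71^2·0.29^2 = 0.25437
C(4,3)·0.71^3·0.29^1 = 0.41518
C(4,4)·0.71^4·0.29^0 = 0.25412
Sum = 0.924

0.924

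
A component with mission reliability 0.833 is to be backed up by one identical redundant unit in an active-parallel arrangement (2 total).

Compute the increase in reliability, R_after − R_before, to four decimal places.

0.1391

R_before = 0.833
R_after = 1 − (1 − 0.833)^2 = 0.9721
ΔR = 0.9721 − 0.833 = 0.1391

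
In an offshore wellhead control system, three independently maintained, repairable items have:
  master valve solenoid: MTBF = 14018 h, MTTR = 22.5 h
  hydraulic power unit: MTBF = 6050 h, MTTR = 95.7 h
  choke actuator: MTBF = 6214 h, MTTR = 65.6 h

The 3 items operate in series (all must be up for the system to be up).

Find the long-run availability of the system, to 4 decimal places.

0.9726

A(master valve solenoid) = MTBF/(MTBF+MTTR) = 14018/(14018+22.5) = 0.998397
A(hydraulic power unit) = MTBF/(MTBF+MTTR) = 6050/(6050+95.7) = 0.984428
A(choke actuator) = MTBF/(MTBF+MTTR) = 6214/(6214+65.6) = 0.989553
Series availability: 0.998397 × 0.984428 × 0.989553 = 0.9726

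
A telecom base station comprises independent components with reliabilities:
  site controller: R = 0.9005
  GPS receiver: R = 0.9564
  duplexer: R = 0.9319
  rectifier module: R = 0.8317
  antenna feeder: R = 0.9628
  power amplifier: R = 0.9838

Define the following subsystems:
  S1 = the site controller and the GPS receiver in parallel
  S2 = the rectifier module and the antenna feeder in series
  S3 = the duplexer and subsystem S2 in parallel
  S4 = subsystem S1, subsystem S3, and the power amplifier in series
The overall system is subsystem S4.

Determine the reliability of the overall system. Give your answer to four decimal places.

0.9662

Parallel (site controller and GPS receiver): 1 − (1 − 0.900500)(1 − 0.956400) = 0.995662
Series (rectifier module and antenna feeder): 0.831700 × 0.962800 = 0.800761
Parallel (duplexer and [0.800761]): 1 − (1 − 0.931900)(1 − 0.800761) = 0.986432
Series ([0.995662], [0.986432], and power amplifier): 0.995662 × 0.986432 × 0.983800 = 0.9662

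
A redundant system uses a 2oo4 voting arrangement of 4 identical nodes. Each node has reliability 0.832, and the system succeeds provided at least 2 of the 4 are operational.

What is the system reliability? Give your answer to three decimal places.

0.983

R = Σ_{i=2}^{4} C(4,i) p^i (1−p)^{4−i} with p = 0.832
C(4,2)·0.832^2·0.168^2 = 0.11722
C(4,3)·0.832^3·0.168^1 = 0.38703
C(4,4)·0.832^4·0.168^0 = 0.47917
Sum = 0.983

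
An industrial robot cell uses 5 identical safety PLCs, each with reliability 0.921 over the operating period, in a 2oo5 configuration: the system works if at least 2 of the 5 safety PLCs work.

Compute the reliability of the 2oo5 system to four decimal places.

0.9998

R = Σ_{i=2}^{5} C(5,i) p^i (1−p)^{5−i} with p = 0.921
C(5,2)·0.921^2·0.079^3 = 0.004182
C(5,3)·0.921^3·0.079^2 = 0.048757
C(5,4)·0.921^4·0.079^1 = 0.284208
C(5,5)·0.921^5·0.079^0 = 0.662671
Sum = 0.9998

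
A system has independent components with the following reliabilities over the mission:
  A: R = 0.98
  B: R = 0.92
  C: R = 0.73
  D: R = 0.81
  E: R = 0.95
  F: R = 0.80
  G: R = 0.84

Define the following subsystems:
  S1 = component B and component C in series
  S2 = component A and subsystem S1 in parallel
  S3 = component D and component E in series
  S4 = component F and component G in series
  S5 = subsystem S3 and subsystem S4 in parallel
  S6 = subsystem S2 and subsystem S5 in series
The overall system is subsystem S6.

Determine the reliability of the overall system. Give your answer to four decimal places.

Series (B and C): 0.920000 × 0.730000 = 0.671600
Parallel (A and [0.671600]): 1 − (1 − 0.980000)(1 − 0.671600) = 0.993432
Series (D and E): 0.810000 × 0.950000 = 0.769500
Series (F and G): 0.800000 × 0.840000 = 0.672000
Parallel ([0.769500] and [0.672000]): 1 − (1 − 0.769500)(1 − 0.672000) = 0.924396
Series ([0.993432] and [0.924396]): 0.993432 × 0.924396 = 0.9183

0.9183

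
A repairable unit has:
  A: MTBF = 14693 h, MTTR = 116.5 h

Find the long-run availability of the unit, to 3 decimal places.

0.992

A(A) = MTBF/(MTBF+MTTR) = 14693/(14693+116.5) = 0.992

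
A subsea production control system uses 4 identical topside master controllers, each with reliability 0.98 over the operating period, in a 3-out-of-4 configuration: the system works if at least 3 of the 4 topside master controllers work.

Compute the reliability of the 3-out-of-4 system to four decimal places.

0.9977

R = Σ_{i=3}^{4} C(4,i) p^i (1−p)^{4−i} with p = 0.98
C(4,3)·0.98^3·0.02^1 = 0.075295
C(4,4)·0.98^4·0.02^0 = 0.922368
Sum = 0.9977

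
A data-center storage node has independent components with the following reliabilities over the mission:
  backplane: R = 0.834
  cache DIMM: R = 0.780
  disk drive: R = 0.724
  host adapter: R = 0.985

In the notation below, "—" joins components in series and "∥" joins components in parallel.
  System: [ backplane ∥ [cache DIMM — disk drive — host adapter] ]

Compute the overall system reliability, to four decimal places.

0.9263

Series (cache DIMM, disk drive, and host adapter): 0.780000 × 0.724000 × 0.985000 = 0.556249
Parallel (backplane and [0.556249]): 1 − (1 − 0.834000)(1 − 0.556249) = 0.9263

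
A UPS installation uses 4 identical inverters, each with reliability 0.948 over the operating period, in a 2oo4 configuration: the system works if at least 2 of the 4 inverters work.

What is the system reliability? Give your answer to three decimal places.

R = Σ_{i=2}^{4} C(4,i) p^i (1−p)^{4−i} with p = 0.948
C(4,2)·0.948^2·0.052^2 = 0.01458
C(4,3)·0.948^3·0.052^1 = 0.17721
C(4,4)·0.948^4·0.052^0 = 0.80767
Sum = 0.999

0.999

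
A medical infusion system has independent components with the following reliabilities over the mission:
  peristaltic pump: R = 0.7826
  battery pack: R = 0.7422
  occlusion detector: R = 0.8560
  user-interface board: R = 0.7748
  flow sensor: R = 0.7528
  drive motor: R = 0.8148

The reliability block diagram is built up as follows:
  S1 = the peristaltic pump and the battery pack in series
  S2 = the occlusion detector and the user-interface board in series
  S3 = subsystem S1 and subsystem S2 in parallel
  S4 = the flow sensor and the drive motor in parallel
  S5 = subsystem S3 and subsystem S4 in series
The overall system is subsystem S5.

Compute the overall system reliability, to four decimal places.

0.8195

Series (peristaltic pump and battery pack): 0.782600 × 0.742200 = 0.580846
Series (occlusion detector and user-interface board): 0.856000 × 0.774800 = 0.663229
Parallel ([0.580846] and [0.663229]): 1 − (1 − 0.580846)(1 − 0.663229) = 0.858841
Parallel (flow sensor and drive motor): 1 − (1 − 0.752800)(1 − 0.814800) = 0.954219
Series ([0.858841] and [0.954219]): 0.858841 × 0.954219 = 0.8195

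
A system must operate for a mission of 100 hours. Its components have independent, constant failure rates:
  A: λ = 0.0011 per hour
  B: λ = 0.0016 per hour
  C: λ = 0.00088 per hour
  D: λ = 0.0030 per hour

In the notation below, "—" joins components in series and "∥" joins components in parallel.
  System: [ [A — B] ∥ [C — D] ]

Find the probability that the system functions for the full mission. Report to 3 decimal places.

R(A) = exp(−0.0011 × 100) = 0.89583
R(B) = exp(−0.0016 × 100) = 0.85214
R(C) = exp(−0.00088 × 100) = 0.91576
R(D) = exp(−0.0030 × 100) = 0.74082
Series (A and B): 0.89583 × 0.85214 = 0.76337
Series (C and D): 0.91576 × 0.74082 = 0.67841
Parallel ([0.76337] and [0.67841]): 1 − (1 − 0.76337)(1 − 0.67841) = 0.924

0.924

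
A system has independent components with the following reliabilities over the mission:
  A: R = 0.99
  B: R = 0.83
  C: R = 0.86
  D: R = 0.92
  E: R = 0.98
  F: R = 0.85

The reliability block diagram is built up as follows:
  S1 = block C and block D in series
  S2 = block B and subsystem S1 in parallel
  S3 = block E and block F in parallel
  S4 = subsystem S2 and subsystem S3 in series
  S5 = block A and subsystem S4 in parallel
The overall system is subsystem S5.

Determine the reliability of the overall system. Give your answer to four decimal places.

0.9996

Series (C and D): 0.860000 × 0.920000 = 0.791200
Parallel (B and [0.791200]): 1 − (1 − 0.830000)(1 − 0.791200) = 0.964504
Parallel (E and F): 1 − (1 − 0.980000)(1 − 0.850000) = 0.997000
Series ([0.964504] and [0.997000]): 0.964504 × 0.997000 = 0.961610
Parallel (A and [0.961610]): 1 − (1 − 0.990000)(1 − 0.961610) = 0.9996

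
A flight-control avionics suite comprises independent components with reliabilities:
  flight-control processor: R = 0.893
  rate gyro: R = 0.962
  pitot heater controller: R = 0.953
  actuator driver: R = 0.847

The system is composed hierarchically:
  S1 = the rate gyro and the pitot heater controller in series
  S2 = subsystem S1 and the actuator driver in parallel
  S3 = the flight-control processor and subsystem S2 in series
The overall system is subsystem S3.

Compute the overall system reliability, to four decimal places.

Series (rate gyro and pitot heater controller): 0.962000 × 0.953000 = 0.916786
Parallel ([0.916786] and actuator driver): 1 − (1 − 0.916786)(1 − 0.847000) = 0.987268
Series (flight-control processor and [0.987268]): 0.893000 × 0.987268 = 0.8816

0.8816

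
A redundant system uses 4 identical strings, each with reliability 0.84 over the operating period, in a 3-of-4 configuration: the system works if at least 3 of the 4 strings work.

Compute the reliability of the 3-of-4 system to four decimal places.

R = Σ_{i=3}^{4} C(4,i) p^i (1−p)^{4−i} with p = 0.84
C(4,3)·0.84^3·0.16^1 = 0.379331
C(4,4)·0.84^4·0.16^0 = 0.497871
Sum = 0.8772

0.8772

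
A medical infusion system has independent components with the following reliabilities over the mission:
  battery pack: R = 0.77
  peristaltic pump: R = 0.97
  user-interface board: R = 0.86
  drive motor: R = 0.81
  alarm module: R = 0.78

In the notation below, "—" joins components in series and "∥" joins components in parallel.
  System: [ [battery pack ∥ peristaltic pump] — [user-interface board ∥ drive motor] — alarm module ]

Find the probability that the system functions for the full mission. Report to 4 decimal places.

Parallel (battery pack and peristaltic pump): 1 − (1 − 0.770000)(1 − 0.970000) = 0.993100
Parallel (user-interface board and drive motor): 1 − (1 − 0.860000)(1 − 0.810000) = 0.973400
Series ([0.993100], [0.973400], and alarm module): 0.993100 × 0.973400 × 0.780000 = 0.7540

0.7540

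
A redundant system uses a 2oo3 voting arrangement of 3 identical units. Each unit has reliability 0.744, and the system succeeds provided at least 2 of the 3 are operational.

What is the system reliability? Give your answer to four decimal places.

R = Σ_{i=2}^{3} C(3,i) p^i (1−p)^{3−i} with p = 0.744
C(3,2)·0.744^2·0.256^1 = 0.425116
C(3,3)·0.744^3·0.256^0 = 0.411831
Sum = 0.8369

0.8369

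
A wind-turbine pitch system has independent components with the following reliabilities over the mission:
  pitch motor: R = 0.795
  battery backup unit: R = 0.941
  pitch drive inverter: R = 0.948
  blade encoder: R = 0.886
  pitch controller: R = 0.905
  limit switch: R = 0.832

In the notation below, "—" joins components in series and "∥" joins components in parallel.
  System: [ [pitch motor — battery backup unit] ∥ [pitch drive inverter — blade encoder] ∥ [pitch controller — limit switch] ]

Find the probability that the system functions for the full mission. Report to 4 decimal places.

Series (pitch motor and battery backup unit): 0.795000 × 0.941000 = 0.748095
Series (pitch drive inverter and blade encoder): 0.948000 × 0.886000 = 0.839928
Series (pitch controller and limit switch): 0.905000 × 0.832000 = 0.752960
Parallel ([0.748095], [0.839928], and [0.752960]): 1 − (1 − 0.748095)(1 − 0.839928)(1 − 0.752960) = 0.9900

0.9900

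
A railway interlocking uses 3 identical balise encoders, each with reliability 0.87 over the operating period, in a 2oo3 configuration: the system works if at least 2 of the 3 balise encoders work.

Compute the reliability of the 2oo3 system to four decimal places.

0.9537

R = Σ_{i=2}^{3} C(3,i) p^i (1−p)^{3−i} with p = 0.87
C(3,2)·0.87^2·0.13^1 = 0.295191
C(3,3)·0.87^3·0.13^0 = 0.658503
Sum = 0.9537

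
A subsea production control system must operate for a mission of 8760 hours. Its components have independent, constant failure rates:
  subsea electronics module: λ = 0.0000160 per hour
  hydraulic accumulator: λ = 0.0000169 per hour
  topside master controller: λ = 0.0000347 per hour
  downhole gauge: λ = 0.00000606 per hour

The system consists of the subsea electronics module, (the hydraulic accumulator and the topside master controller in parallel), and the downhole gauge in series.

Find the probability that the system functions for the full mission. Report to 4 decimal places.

R(subsea electronics module) = exp(−0.0000160 × 8760) = 0.869219
R(hydraulic accumulator) = exp(−0.0000169 × 8760) = 0.862393
R(topside master controller) = exp(−0.0000347 × 8760) = 0.737882
R(downhole gauge) = exp(−0.00000606 × 8760) = 0.948299
Parallel (hydraulic accumulator and topside master controller): 1 − (1 − 0.862393)(1 − 0.737882) = 0.963931
Series (subsea electronics module, [0.963931], and downhole gauge): 0.869219 × 0.963931 × 0.948299 = 0.7945

0.7945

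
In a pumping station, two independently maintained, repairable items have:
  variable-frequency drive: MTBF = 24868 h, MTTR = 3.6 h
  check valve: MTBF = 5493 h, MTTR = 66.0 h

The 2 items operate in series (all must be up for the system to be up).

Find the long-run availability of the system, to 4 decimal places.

0.9880

A(variable-frequency drive) = MTBF/(MTBF+MTTR) = 24868/(24868+3.6) = 0.999855
A(check valve) = MTBF/(MTBF+MTTR) = 5493/(5493+66.0) = 0.988127
Series availability: 0.999855 × 0.988127 = 0.9880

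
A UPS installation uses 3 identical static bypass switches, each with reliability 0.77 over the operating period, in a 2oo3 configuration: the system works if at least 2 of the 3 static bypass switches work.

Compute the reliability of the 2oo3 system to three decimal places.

0.866

R = Σ_{i=2}^{3} C(3,i) p^i (1−p)^{3−i} with p = 0.77
C(3,2)·0.77^2·0.23^1 = 0.40910
C(3,3)·0.77^3·0.23^0 = 0.45653
Sum = 0.866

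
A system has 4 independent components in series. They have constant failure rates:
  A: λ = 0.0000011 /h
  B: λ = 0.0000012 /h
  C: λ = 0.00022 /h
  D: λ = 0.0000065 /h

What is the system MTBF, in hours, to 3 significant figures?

4370

Series of exponential components: λ_sys = Σ λ_i
λ_sys = 0.0000011 + 0.0000012 + 0.00022 + 0.0000065 = 2.2880e-04 /h
MTBF = 1 / λ_sys = 4370 h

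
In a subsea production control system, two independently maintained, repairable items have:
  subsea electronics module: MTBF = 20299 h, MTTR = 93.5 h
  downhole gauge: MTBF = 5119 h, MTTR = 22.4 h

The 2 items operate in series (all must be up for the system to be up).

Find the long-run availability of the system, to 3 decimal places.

0.991

A(subsea electronics module) = MTBF/(MTBF+MTTR) = 20299/(20299+93.5) = 0.995415
A(downhole gauge) = MTBF/(MTBF+MTTR) = 5119/(5119+22.4) = 0.995643
Series availability: 0.995415 × 0.995643 = 0.991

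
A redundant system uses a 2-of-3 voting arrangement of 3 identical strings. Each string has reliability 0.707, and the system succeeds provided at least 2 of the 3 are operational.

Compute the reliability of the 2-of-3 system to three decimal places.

0.793

R = Σ_{i=2}^{3} C(3,i) p^i (1−p)^{3−i} with p = 0.707
C(3,2)·0.707^2·0.293^1 = 0.43937
C(3,3)·0.707^3·0.293^0 = 0.35339
Sum = 0.793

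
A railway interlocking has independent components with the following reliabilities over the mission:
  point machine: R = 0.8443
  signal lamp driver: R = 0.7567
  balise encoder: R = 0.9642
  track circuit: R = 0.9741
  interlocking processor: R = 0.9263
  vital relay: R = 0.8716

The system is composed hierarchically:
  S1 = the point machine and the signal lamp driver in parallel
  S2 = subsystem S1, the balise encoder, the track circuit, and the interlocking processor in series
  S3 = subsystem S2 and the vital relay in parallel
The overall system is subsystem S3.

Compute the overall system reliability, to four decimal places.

0.9791

Parallel (point machine and signal lamp driver): 1 − (1 − 0.844300)(1 − 0.756700) = 0.962118
Series ([0.962118], balise encoder, track circuit, and interlocking processor): 0.962118 × 0.964200 × 0.974100 × 0.926300 = 0.837049
Parallel ([0.837049] and vital relay): 1 − (1 − 0.837049)(1 − 0.871600) = 0.9791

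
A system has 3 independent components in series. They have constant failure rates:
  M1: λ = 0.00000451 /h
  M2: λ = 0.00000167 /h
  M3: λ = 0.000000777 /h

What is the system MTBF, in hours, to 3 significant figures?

144000

Series of exponential components: λ_sys = Σ λ_i
λ_sys = 0.00000451 + 0.00000167 + 0.000000777 = 6.9570e-06 /h
MTBF = 1 / λ_sys = 144000 h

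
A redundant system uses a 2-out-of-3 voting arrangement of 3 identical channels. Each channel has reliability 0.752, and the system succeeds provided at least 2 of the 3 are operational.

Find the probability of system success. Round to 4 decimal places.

R = Σ_{i=2}^{3} C(3,i) p^i (1−p)^{3−i} with p = 0.752
C(3,2)·0.752^2·0.248^1 = 0.420735
C(3,3)·0.752^3·0.248^0 = 0.425259
Sum = 0.8460

0.8460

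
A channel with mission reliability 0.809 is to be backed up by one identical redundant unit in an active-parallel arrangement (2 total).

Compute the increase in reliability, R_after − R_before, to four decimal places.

R_before = 0.809
R_after = 1 − (1 − 0.809)^2 = 0.9635
ΔR = 0.9635 − 0.809 = 0.1545

0.1545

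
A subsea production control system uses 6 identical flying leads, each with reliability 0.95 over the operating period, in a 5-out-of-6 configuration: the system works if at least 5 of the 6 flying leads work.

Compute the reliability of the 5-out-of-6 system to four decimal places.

R = Σ_{i=5}^{6} C(6,i) p^i (1−p)^{6−i} with p = 0.95
C(6,5)·0.95^5·0.05^1 = 0.232134
C(6,6)·0.95^6·0.05^0 = 0.735092
Sum = 0.9672

0.9672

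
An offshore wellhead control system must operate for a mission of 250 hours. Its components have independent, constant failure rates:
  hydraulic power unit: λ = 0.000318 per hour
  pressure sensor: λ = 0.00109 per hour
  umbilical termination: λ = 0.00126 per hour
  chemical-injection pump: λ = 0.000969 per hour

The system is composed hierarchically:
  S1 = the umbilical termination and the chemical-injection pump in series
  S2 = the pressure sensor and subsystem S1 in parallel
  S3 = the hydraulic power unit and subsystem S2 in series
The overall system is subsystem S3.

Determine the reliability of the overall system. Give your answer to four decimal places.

0.8295

R(hydraulic power unit) = exp(−0.000318 × 250) = 0.923578
R(pressure sensor) = exp(−0.00109 × 250) = 0.761473
R(umbilical termination) = exp(−0.00126 × 250) = 0.729789
R(chemical-injection pump) = exp(−0.000969 × 250) = 0.784860
Series (umbilical termination and chemical-injection pump): 0.729789 × 0.784860 = 0.572782
Parallel (pressure sensor and [0.572782]): 1 − (1 − 0.761473)(1 − 0.572782) = 0.898097
Series (hydraulic power unit and [0.898097]): 0.923578 × 0.898097 = 0.8295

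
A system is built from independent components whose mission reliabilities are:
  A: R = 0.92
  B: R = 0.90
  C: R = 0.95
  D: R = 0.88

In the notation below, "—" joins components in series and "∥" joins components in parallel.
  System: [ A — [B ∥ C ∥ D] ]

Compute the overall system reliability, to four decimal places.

Parallel (B, C, and D): 1 − (1 − 0.900000)(1 − 0.950000)(1 − 0.880000) = 0.999400
Series (A and [0.999400]): 0.920000 × 0.999400 = 0.9194

0.9194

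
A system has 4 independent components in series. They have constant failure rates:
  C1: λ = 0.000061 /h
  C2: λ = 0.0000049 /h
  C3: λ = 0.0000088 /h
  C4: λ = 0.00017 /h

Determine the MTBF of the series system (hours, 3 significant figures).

Series of exponential components: λ_sys = Σ λ_i
λ_sys = 0.000061 + 0.0000049 + 0.0000088 + 0.00017 = 2.4470e-04 /h
MTBF = 1 / λ_sys = 4090 h

4090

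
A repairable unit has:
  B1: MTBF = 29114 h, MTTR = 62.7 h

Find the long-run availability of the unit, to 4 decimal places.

A(B1) = MTBF/(MTBF+MTTR) = 29114/(29114+62.7) = 0.9979

0.9979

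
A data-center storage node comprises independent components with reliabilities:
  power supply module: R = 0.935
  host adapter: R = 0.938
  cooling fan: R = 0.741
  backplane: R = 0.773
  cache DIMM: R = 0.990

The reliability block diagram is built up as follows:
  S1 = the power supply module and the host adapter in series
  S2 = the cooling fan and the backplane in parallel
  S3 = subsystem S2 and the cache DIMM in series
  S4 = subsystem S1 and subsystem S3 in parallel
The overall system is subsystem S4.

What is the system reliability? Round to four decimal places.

Series (power supply module and host adapter): 0.935000 × 0.938000 = 0.877030
Parallel (cooling fan and backplane): 1 − (1 − 0.741000)(1 − 0.773000) = 0.941207
Series ([0.941207] and cache DIMM): 0.941207 × 0.990000 = 0.931795
Parallel ([0.877030] and [0.931795]): 1 − (1 − 0.877030)(1 − 0.931795) = 0.9916

0.9916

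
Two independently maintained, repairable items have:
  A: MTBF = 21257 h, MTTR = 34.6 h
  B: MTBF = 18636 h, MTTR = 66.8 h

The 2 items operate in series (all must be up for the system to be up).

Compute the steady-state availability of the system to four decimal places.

A(A) = MTBF/(MTBF+MTTR) = 21257/(21257+34.6) = 0.998375
A(B) = MTBF/(MTBF+MTTR) = 18636/(18636+66.8) = 0.996428
Series availability: 0.998375 × 0.996428 = 0.9948

0.9948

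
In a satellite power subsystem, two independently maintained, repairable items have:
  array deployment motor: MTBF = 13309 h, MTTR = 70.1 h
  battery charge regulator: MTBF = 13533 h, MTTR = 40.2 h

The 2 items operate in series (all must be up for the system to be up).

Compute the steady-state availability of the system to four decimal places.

0.9918

A(array deployment motor) = MTBF/(MTBF+MTTR) = 13309/(13309+70.1) = 0.994760
A(battery charge regulator) = MTBF/(MTBF+MTTR) = 13533/(13533+40.2) = 0.997038
Series availability: 0.994760 × 0.997038 = 0.9918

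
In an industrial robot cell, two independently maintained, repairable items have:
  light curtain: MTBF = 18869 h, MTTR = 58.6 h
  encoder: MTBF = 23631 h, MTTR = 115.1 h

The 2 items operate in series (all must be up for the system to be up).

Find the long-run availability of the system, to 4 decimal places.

A(light curtain) = MTBF/(MTBF+MTTR) = 18869/(18869+58.6) = 0.996904
A(encoder) = MTBF/(MTBF+MTTR) = 23631/(23631+115.1) = 0.995153
Series availability: 0.996904 × 0.995153 = 0.9921

0.9921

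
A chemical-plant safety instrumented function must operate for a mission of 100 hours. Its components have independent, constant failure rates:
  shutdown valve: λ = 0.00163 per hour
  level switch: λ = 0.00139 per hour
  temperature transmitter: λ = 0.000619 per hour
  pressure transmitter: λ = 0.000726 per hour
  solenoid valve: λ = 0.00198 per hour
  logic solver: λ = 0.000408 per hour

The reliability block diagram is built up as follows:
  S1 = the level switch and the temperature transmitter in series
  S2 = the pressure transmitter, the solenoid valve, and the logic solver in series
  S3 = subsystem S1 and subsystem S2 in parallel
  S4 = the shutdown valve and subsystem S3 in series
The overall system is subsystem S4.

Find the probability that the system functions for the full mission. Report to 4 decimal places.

R(shutdown valve) = exp(−0.00163 × 100) = 0.849591
R(level switch) = exp(−0.00139 × 100) = 0.870228
R(temperature transmitter) = exp(−0.000619 × 100) = 0.939977
R(pressure transmitter) = exp(−0.000726 × 100) = 0.929973
R(solenoid valve) = exp(−0.00198 × 100) = 0.820370
R(logic solver) = exp(−0.000408 × 100) = 0.960021
Series (level switch and temperature transmitter): 0.870228 × 0.939977 = 0.817994
Series (pressure transmitter, solenoid valve, and logic solver): 0.929973 × 0.820370 × 0.960021 = 0.732421
Parallel ([0.817994] and [0.732421]): 1 − (1 − 0.817994)(1 − 0.732421) = 0.951299
Series (shutdown valve and [0.951299]): 0.849591 × 0.951299 = 0.8082

0.8082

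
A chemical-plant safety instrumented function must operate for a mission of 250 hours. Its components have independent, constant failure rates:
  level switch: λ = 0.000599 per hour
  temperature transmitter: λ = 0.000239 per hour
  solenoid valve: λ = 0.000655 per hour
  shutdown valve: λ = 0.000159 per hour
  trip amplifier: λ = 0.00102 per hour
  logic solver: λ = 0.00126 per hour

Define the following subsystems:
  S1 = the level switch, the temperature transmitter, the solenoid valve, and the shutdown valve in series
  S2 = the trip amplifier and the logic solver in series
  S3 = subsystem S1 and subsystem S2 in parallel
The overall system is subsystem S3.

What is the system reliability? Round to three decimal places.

0.853

R(level switch) = exp(−0.000599 × 250) = 0.86092
R(temperature transmitter) = exp(−0.000239 × 250) = 0.94200
R(solenoid valve) = exp(−0.000655 × 250) = 0.84895
R(shutdown valve) = exp(−0.000159 × 250) = 0.96103
R(trip amplifier) = exp(−0.00102 × 250) = 0.77492
R(logic solver) = exp(−0.00126 × 250) = 0.72979
Series (level switch, temperature transmitter, solenoid valve, and shutdown valve): 0.86092 × 0.94200 × 0.84895 × 0.96103 = 0.66166
Series (trip amplifier and logic solver): 0.77492 × 0.72979 = 0.56553
Parallel ([0.66166] and [0.56553]): 1 − (1 − 0.66166)(1 − 0.56553) = 0.853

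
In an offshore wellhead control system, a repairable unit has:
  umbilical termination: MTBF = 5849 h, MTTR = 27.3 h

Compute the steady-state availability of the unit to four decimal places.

A(umbilical termination) = MTBF/(MTBF+MTTR) = 5849/(5849+27.3) = 0.9954

0.9954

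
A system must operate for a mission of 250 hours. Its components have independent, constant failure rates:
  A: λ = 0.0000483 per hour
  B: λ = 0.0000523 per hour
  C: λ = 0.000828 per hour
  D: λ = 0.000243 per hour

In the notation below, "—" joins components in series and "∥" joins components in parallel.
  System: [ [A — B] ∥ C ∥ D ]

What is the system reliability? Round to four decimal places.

0.9997

R(A) = exp(−0.0000483 × 250) = 0.987998
R(B) = exp(−0.0000523 × 250) = 0.987010
R(C) = exp(−0.000828 × 250) = 0.813020
R(D) = exp(−0.000243 × 250) = 0.941058
Series (A and B): 0.987998 × 0.987010 = 0.975164
Parallel ([0.975164], C, and D): 1 − (1 − 0.975164)(1 − 0.813020)(1 − 0.941058) = 0.9997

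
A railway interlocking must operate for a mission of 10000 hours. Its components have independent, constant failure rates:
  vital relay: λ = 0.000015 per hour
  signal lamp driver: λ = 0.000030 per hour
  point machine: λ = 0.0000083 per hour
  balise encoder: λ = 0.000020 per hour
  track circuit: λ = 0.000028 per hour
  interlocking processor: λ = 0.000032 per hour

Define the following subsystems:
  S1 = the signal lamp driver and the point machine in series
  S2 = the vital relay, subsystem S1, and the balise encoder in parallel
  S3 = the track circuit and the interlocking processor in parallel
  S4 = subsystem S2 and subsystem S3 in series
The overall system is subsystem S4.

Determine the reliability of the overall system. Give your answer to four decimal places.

R(vital relay) = exp(−0.000015 × 10000) = 0.860708
R(signal lamp driver) = exp(−0.000030 × 10000) = 0.740818
R(point machine) = exp(−0.0000083 × 10000) = 0.920351
R(balise encoder) = exp(−0.000020 × 10000) = 0.818731
R(track circuit) = exp(−0.000028 × 10000) = 0.755784
R(interlocking processor) = exp(−0.000032 × 10000) = 0.726149
Series (signal lamp driver and point machine): 0.740818 × 0.920351 = 0.681813
Parallel (vital relay, [0.681813], and balise encoder): 1 − (1 − 0.860708)(1 − 0.681813)(1 − 0.818731) = 0.991966
Parallel (track circuit and interlocking processor): 1 − (1 − 0.755784)(1 − 0.726149) = 0.933121
Series ([0.991966] and [0.933121]): 0.991966 × 0.933121 = 0.9256

0.9256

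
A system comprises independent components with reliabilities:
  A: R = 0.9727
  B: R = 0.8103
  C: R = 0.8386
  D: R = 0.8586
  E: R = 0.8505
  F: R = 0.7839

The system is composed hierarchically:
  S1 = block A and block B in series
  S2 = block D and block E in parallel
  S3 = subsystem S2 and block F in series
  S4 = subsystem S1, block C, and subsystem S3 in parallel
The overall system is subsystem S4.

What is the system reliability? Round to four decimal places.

0.9920

Series (A and B): 0.972700 × 0.810300 = 0.788179
Parallel (D and E): 1 − (1 − 0.858600)(1 − 0.850500) = 0.978861
Series ([0.978861] and F): 0.978861 × 0.783900 = 0.767329
Parallel ([0.788179], C, and [0.767329]): 1 − (1 − 0.788179)(1 − 0.838600)(1 − 0.767329) = 0.9920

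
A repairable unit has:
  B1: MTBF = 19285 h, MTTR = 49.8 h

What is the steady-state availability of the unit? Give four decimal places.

A(B1) = MTBF/(MTBF+MTTR) = 19285/(19285+49.8) = 0.9974

0.9974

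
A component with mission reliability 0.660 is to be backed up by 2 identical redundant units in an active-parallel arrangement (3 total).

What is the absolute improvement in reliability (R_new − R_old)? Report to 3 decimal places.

R_before = 0.660
R_after = 1 − (1 − 0.660)^3 = 0.961
ΔR = 0.961 − 0.660 = 0.301

0.301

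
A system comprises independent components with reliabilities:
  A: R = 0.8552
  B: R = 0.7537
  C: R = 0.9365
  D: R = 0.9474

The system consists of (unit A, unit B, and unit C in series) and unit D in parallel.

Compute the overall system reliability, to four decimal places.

0.9792

Series (A, B, and C): 0.855200 × 0.753700 × 0.936500 = 0.603634
Parallel ([0.603634] and D): 1 − (1 − 0.603634)(1 − 0.947400) = 0.9792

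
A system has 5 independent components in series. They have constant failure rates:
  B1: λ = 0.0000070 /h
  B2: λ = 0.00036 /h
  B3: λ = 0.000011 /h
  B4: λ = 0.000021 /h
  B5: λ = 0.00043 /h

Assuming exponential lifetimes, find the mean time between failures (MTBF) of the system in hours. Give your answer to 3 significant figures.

1210

Series of exponential components: λ_sys = Σ λ_i
λ_sys = 0.0000070 + 0.00036 + 0.000011 + 0.000021 + 0.00043 = 8.2900e-04 /h
MTBF = 1 / λ_sys = 1210 h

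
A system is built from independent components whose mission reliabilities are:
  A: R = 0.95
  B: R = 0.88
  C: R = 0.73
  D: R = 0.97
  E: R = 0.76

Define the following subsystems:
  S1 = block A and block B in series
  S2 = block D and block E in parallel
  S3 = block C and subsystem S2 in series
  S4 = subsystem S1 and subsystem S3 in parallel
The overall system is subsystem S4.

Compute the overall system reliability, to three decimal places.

Series (A and B): 0.95000 × 0.88000 = 0.83600
Parallel (D and E): 1 − (1 − 0.97000)(1 − 0.76000) = 0.99280
Series (C and [0.99280]): 0.73000 × 0.99280 = 0.72474
Parallel ([0.83600] and [0.72474]): 1 − (1 − 0.83600)(1 − 0.72474) = 0.955

0.955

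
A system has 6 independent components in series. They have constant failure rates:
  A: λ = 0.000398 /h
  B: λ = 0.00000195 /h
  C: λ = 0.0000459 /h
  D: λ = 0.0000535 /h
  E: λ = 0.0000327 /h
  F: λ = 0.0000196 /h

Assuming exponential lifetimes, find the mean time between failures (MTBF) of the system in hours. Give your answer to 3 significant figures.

1810

Series of exponential components: λ_sys = Σ λ_i
λ_sys = 0.000398 + 0.00000195 + 0.0000459 + 0.0000535 + 0.0000327 + 0.0000196 = 5.5165e-04 /h
MTBF = 1 / λ_sys = 1810 h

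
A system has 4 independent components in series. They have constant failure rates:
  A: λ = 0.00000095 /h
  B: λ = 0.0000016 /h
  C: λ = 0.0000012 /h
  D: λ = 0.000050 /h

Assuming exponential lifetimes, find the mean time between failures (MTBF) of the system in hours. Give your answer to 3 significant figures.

Series of exponential components: λ_sys = Σ λ_i
λ_sys = 0.00000095 + 0.0000016 + 0.0000012 + 0.000050 = 5.3750e-05 /h
MTBF = 1 / λ_sys = 18600 h

18600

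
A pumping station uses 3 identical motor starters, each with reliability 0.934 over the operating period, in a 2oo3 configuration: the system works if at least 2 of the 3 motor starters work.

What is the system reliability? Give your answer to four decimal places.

0.9875

R = Σ_{i=2}^{3} C(3,i) p^i (1−p)^{3−i} with p = 0.934
C(3,2)·0.934^2·0.066^1 = 0.172726
C(3,3)·0.934^3·0.066^0 = 0.814781
Sum = 0.9875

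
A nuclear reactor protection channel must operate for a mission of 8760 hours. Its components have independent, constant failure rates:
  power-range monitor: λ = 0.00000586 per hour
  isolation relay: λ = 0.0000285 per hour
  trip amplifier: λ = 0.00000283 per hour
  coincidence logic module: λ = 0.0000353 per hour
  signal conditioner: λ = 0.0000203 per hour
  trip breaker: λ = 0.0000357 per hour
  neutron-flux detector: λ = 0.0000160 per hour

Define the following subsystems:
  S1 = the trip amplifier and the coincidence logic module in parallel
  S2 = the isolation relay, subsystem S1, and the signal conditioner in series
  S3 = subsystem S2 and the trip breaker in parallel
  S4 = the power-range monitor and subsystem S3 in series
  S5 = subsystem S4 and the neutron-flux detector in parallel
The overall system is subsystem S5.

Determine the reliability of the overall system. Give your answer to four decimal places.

0.9817

R(power-range monitor) = exp(−0.00000586 × 8760) = 0.949962
R(isolation relay) = exp(−0.0000285 × 8760) = 0.779066
R(trip amplifier) = exp(−0.00000283 × 8760) = 0.975514
R(coincidence logic module) = exp(−0.0000353 × 8760) = 0.734013
R(signal conditioner) = exp(−0.0000203 × 8760) = 0.837086
R(trip breaker) = exp(−0.0000357 × 8760) = 0.731446
R(neutron-flux detector) = exp(−0.0000160 × 8760) = 0.869219
Parallel (trip amplifier and coincidence logic module): 1 − (1 − 0.975514)(1 − 0.734013) = 0.993487
Series (isolation relay, [0.993487], and signal conditioner): 0.779066 × 0.993487 × 0.837086 = 0.647898
Parallel ([0.647898] and trip breaker): 1 − (1 − 0.647898)(1 − 0.731446) = 0.905442
Series (power-range monitor and [0.905442]): 0.949962 × 0.905442 = 0.860135
Parallel ([0.860135] and neutron-flux detector): 1 − (1 − 0.860135)(1 − 0.869219) = 0.9817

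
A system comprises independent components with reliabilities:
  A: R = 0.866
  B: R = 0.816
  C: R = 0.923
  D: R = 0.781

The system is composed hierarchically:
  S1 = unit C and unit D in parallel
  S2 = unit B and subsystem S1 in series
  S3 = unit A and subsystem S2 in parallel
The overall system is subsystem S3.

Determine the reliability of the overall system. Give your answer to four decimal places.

Parallel (C and D): 1 − (1 − 0.923000)(1 − 0.781000) = 0.983137
Series (B and [0.983137]): 0.816000 × 0.983137 = 0.802240
Parallel (A and [0.802240]): 1 − (1 − 0.866000)(1 − 0.802240) = 0.9735

0.9735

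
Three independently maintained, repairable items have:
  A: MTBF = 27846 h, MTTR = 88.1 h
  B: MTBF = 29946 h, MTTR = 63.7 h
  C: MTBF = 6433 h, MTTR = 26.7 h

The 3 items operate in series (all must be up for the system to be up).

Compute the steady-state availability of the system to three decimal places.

0.991

A(A) = MTBF/(MTBF+MTTR) = 27846/(27846+88.1) = 0.996846
A(B) = MTBF/(MTBF+MTTR) = 29946/(29946+63.7) = 0.997877
A(C) = MTBF/(MTBF+MTTR) = 6433/(6433+26.7) = 0.995867
Series availability: 0.996846 × 0.997877 × 0.995867 = 0.991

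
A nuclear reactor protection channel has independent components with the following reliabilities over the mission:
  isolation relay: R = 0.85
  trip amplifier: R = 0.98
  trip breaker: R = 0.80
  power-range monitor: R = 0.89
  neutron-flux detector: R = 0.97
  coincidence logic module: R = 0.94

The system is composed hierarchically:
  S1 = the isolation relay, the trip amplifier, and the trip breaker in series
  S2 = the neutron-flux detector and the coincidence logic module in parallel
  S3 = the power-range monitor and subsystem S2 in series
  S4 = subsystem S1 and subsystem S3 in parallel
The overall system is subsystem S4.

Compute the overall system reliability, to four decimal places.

Series (isolation relay, trip amplifier, and trip breaker): 0.850000 × 0.980000 × 0.800000 = 0.666400
Parallel (neutron-flux detector and coincidence logic module): 1 − (1 − 0.970000)(1 − 0.940000) = 0.998200
Series (power-range monitor and [0.998200]): 0.890000 × 0.998200 = 0.888398
Parallel ([0.666400] and [0.888398]): 1 − (1 − 0.666400)(1 − 0.888398) = 0.9628

0.9628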